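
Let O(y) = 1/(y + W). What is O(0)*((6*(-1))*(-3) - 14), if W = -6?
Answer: -⅔ ≈ -0.66667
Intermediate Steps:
O(y) = 1/(-6 + y) (O(y) = 1/(y - 6) = 1/(-6 + y))
O(0)*((6*(-1))*(-3) - 14) = ((6*(-1))*(-3) - 14)/(-6 + 0) = (-6*(-3) - 14)/(-6) = -(18 - 14)/6 = -⅙*4 = -⅔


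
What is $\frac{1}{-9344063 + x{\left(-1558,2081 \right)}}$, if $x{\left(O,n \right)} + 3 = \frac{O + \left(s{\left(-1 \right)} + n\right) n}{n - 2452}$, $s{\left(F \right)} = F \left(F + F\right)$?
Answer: $- \frac{371}{3470981651} \approx -1.0689 \cdot 10^{-7}$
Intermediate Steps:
$s{\left(F \right)} = 2 F^{2}$ ($s{\left(F \right)} = F 2 F = 2 F^{2}$)
$x{\left(O,n \right)} = -3 + \frac{O + n \left(2 + n\right)}{-2452 + n}$ ($x{\left(O,n \right)} = -3 + \frac{O + \left(2 \left(-1\right)^{2} + n\right) n}{n - 2452} = -3 + \frac{O + \left(2 \cdot 1 + n\right) n}{-2452 + n} = -3 + \frac{O + \left(2 + n\right) n}{-2452 + n} = -3 + \frac{O + n \left(2 + n\right)}{-2452 + n}$)
$\frac{1}{-9344063 + x{\left(-1558,2081 \right)}} = \frac{1}{-9344063 + \frac{7356 - 1558 + 2081^{2} - 2081}{-2452 + 2081}} = \frac{1}{-9344063 + \frac{7356 - 1558 + 4330561 - 2081}{-371}} = \frac{1}{-9344063 - \frac{4334278}{371}} = \frac{1}{- \frac{3470981651}{371}} = - \frac{371}{3470981651}$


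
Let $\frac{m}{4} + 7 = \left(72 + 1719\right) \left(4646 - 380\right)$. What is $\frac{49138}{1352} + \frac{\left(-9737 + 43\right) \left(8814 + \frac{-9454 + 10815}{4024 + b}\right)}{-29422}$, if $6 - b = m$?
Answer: $\frac{2643603745884435}{899064706852} \approx 2940.4$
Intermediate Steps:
$m = 30561596$ ($m = -28 + 4 \left(72 + 1719\right) \left(4646 - 380\right) = -28 + 4 \cdot 1791 \cdot 4266 = -28 + 4 \cdot 7640406 = -28 + 30561624 = 30561596$)
$b = -30561590$ ($b = 6 - 30561596 = -30561590$)
$\frac{49138}{1352} + \frac{\left(-9737 + 43\right) \left(8814 + \frac{-9454 + 10815}{4024 + b}\right)}{-29422} = \frac{49138}{1352} + \frac{\left(-9737 + 43\right) \left(8814 + \frac{-9454 + 10815}{4024 - 30561590}\right)}{-29422} = 49138 \cdot \frac{1}{1352} + - 9694 \left(8814 + \frac{1361}{-30557566}\right) \left(- \frac{1}{29422}\right) = \frac{24569}{676} + - 9694 \left(8814 + 1361 \left(- \frac{1}{30557566}\right)\right) \left(- \frac{1}{29422}\right) = \frac{24569}{676} + - 9694 \left(8814 - \frac{1361}{30557566}\right) \left(- \frac{1}{29422}\right) = \frac{24569}{676} + \left(-9694\right) \frac{269334385363}{30557566} \left(- \frac{1}{29422}\right) = \frac{24569}{676} - - \frac{1305463765854461}{449532353426} = \frac{24569}{676} + \frac{1305463765854461}{449532353426} = \frac{2643603745884435}{899064706852}$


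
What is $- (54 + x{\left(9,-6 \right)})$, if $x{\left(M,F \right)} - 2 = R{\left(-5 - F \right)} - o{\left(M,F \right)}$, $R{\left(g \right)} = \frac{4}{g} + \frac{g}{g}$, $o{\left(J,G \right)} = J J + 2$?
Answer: $22$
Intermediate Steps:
$o{\left(J,G \right)} = 2 + J^{2}$ ($o{\left(J,G \right)} = J^{2} + 2 = 2 + J^{2}$)
$R{\left(g \right)} = 1 + \frac{4}{g}$ ($R{\left(g \right)} = \frac{4}{g} + 1 = 1 + \frac{4}{g}$)
$x{\left(M,F \right)} = - M^{2} + \frac{-1 - F}{-5 - F}$ ($x{\left(M,F \right)} = 2 - \left(2 + M^{2} - \frac{4 - \left(5 + F\right)}{-5 - F}\right) = 2 - \left(2 + M^{2} - \frac{-1 - F}{-5 - F}\right) = - M^{2} + \frac{-1 - F}{-5 - F}$)
$- (54 + x{\left(9,-6 \right)}) = - (54 + \frac{1 - 6 - 9^{2} \left(5 - 6\right)}{5 - 6}) = - (54 + \frac{1 - 6 - 81 \left(-1\right)}{-1}) = - (54 - \left(1 - 6 + 81\right)) = - (54 - 76) = \left(-1\right) \left(-22\right) = 22$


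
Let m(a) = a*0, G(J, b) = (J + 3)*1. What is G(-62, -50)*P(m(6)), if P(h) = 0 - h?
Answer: 0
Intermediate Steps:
G(J, b) = 3 + J (G(J, b) = (3 + J)*1 = 3 + J)
m(a) = 0
P(h) = -h
G(-62, -50)*P(m(6)) = (3 - 62)*(-1*0) = -59*0 = 0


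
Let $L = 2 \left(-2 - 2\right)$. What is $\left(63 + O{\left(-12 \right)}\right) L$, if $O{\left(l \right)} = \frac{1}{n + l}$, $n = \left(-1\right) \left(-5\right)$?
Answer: $- \frac{3520}{7} \approx -502.86$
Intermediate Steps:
$n = 5$
$O{\left(l \right)} = \frac{1}{5 + l}$
$L = -8$ ($L = 2 \left(-4\right) = -8$)
$\left(63 + O{\left(-12 \right)}\right) L = \left(63 + \frac{1}{5 - 12}\right) \left(-8\right) = \left(63 + \frac{1}{-7}\right) \left(-8\right) = \left(63 - \frac{1}{7}\right) \left(-8\right) = \frac{440}{7} \left(-8\right) = - \frac{3520}{7}$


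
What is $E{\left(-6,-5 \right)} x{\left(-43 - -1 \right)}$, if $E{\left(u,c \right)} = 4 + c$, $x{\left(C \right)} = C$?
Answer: $42$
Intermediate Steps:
$E{\left(-6,-5 \right)} x{\left(-43 - -1 \right)} = \left(4 - 5\right) \left(-43 - -1\right) = - (-43 + 1) = \left(-1\right) \left(-42\right) = 42$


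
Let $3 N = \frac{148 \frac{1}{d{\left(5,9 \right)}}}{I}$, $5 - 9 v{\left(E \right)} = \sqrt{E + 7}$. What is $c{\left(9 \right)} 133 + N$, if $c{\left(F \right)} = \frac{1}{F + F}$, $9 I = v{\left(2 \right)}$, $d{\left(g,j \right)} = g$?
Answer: $\frac{36629}{90} \approx 406.99$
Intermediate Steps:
$v{\left(E \right)} = \frac{5}{9} - \frac{\sqrt{7 + E}}{9}$ ($v{\left(E \right)} = \frac{5}{9} - \frac{\sqrt{E + 7}}{9} = \frac{5}{9} - \frac{\sqrt{7 + E}}{9}$)
$I = \frac{2}{81}$ ($I = \frac{\frac{5}{9} - \frac{\sqrt{7 + 2}}{9}}{9} = \frac{\frac{5}{9} - \frac{\sqrt{9}}{9}}{9} = \frac{\frac{5}{9} - \frac{1}{3}}{9} = \frac{1}{9} \cdot \frac{2}{9} = \frac{2}{81} \approx 0.024691$)
$c{\left(F \right)} = \frac{1}{2 F}$
$N = \frac{1998}{5}$ ($N = \frac{\frac{148}{5} \frac{1}{\frac{2}{81}}}{3} = \frac{148 \cdot \frac{1}{5} \cdot \frac{81}{2}}{3} = \frac{\frac{148}{5} \cdot \frac{81}{2}}{3} = \frac{1}{3} \cdot \frac{5994}{5} = \frac{1998}{5} \approx 399.6$)
$c{\left(9 \right)} 133 + N = \frac{1}{2 \cdot 9} \cdot 133 + \frac{1998}{5} = \frac{1}{2} \cdot \frac{1}{9} \cdot 133 + \frac{1998}{5} = \frac{1}{18} \cdot 133 + \frac{1998}{5} = \frac{133}{18} + \frac{1998}{5} = \frac{36629}{90}$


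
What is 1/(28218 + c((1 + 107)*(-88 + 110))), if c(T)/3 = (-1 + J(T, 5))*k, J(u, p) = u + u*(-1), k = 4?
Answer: 1/28206 ≈ 3.5453e-5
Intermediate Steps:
J(u, p) = 0 (J(u, p) = u - u = 0)
c(T) = -12 (c(T) = 3*((-1 + 0)*4) = 3*(-1*4) = 3*(-4) = -12)
1/(28218 + c((1 + 107)*(-88 + 110))) = 1/(28218 - 12) = 1/28206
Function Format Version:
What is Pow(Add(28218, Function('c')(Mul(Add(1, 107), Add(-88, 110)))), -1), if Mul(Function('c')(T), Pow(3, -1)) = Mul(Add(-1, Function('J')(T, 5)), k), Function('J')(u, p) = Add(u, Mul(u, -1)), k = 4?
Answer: Rational(1, 28206) ≈ 3.5453e-5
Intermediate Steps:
Function('J')(u, p) = 0 (Function('J')(u, p) = Add(u, Mul(-1, u)) = 0)
Function('c')(T) = -12 (Function('c')(T) = Mul(3, Mul(Add(-1, 0), 4)) = Mul(3, Mul(-1, 4)) = Mul(3, -4) = -12)
Pow(Add(28218, Function('c')(Mul(Add(1, 107), Add(-88, 110)))), -1) = Pow(Add(28218, -12), -1) = Pow(28206, -1) = Rational(1, 28206)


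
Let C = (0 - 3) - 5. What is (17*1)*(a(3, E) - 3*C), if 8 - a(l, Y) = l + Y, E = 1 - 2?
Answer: 510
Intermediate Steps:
E = -1
a(l, Y) = 8 - Y - l (a(l, Y) = 8 - (l + Y) = 8 - (Y + l) = 8 + (-Y - l) = 8 - Y - l)
C = -8 (C = -3 - 5 = -8)
(17*1)*(a(3, E) - 3*C) = (17*1)*((8 - 1*(-1) - 1*3) - 3*(-8)) = 17*((8 + 1 - 3) + 24) = 17*(6 + 24) = 17*30 = 510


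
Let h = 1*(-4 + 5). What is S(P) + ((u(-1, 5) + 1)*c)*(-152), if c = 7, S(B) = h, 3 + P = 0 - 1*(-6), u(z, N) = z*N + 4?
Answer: 1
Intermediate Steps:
u(z, N) = 4 + N*z (u(z, N) = N*z + 4 = 4 + N*z)
h = 1 (h = 1*1 = 1)
P = 3 (P = -3 + (0 - 1*(-6)) = -3 + (0 + 6) = -3 + 6 = 3)
S(B) = 1
S(P) + ((u(-1, 5) + 1)*c)*(-152) = 1 + (((4 + 5*(-1)) + 1)*7)*(-152) = 1 + (((4 - 5) + 1)*7)*(-152) = 1 + ((-1 + 1)*7)*(-152) = 1 + (0*7)*(-152) = 1 + 0*(-152) = 1 + 0 = 1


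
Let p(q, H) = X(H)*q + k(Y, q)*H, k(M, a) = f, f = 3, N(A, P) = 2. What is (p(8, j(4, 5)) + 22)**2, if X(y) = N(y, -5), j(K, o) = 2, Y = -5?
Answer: 1936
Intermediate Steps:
k(M, a) = 3
X(y) = 2
p(q, H) = 2*q + 3*H
(p(8, j(4, 5)) + 22)**2 = ((2*8 + 3*2) + 22)**2 = ((16 + 6) + 22)**2 = (22 + 22)**2 = 44**2 = 1936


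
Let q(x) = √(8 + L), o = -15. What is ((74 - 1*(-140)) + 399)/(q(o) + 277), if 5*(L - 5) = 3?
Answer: 849005/383577 - 1226*√85/383577 ≈ 2.1839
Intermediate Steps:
L = 28/5 (L = 5 + (⅕)*3 = 5 + ⅗ = 28/5 ≈ 5.6000)
q(x) = 2*√85/5 (q(x) = √(8 + 28/5) = √(68/5) = 2*√85/5)
((74 - 1*(-140)) + 399)/(q(o) + 277) = ((74 - 1*(-140)) + 399)/(2*√85/5 + 277) = ((74 + 140) + 399)/(277 + 2*√85/5) = (214 + 399)/(277 + 2*√85/5) = 613/(277 + 2*√85/5)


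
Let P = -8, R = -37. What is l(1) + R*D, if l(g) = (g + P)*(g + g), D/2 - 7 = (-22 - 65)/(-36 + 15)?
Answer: -5870/7 ≈ -838.57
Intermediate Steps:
D = 156/7 (D = 14 + 2*((-22 - 65)/(-36 + 15)) = 14 + 2*(-87/(-21)) = 14 + 2*(-87*(-1/21)) = 14 + 2*(29/7) = 14 + 58/7 = 156/7 ≈ 22.286)
l(g) = 2*g*(-8 + g) (l(g) = (g - 8)*(g + g) = (-8 + g)*(2*g) = 2*g*(-8 + g))
l(1) + R*D = 2*1*(-8 + 1) - 37*156/7 = 2*1*(-7) - 5772/7 = -14 - 5772/7 = -5870/7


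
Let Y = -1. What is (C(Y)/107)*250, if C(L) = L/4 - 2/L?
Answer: 875/214 ≈ 4.0888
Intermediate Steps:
C(L) = -2/L + L/4 (C(L) = L*(¼) - 2/L = L/4 - 2/L = -2/L + L/4)
(C(Y)/107)*250 = ((-2/(-1) + (¼)*(-1))/107)*250 = ((-2*(-1) - ¼)*(1/107))*250 = ((2 - ¼)*(1/107))*250 = ((7/4)*(1/107))*250 = (7/428)*250 = 875/214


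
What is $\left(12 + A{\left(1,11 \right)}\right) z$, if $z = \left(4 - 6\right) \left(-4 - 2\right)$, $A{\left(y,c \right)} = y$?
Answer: $156$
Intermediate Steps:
$z = 12$ ($z = \left(-2\right) \left(-6\right) = 12$)
$\left(12 + A{\left(1,11 \right)}\right) z = \left(12 + 1\right) 12 = 13 \cdot 12 = 156$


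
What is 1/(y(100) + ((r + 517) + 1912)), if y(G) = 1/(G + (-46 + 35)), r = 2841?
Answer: 89/469031 ≈ 0.00018975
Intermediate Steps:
y(G) = 1/(-11 + G) (y(G) = 1/(G - 11) = 1/(-11 + G))
1/(y(100) + ((r + 517) + 1912)) = 1/(1/(-11 + 100) + ((2841 + 517) + 1912)) = 1/(1/89 + (3358 + 1912)) = 1/(1/89 + 5270) = 1/(469031/89) = 89/469031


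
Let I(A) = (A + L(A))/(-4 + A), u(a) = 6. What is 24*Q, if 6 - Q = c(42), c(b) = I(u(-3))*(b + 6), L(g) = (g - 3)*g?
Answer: -13680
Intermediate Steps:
L(g) = g*(-3 + g) (L(g) = (-3 + g)*g = g*(-3 + g))
I(A) = (A + A*(-3 + A))/(-4 + A)
c(b) = 72 + 12*b (c(b) = (6*(-2 + 6)/(-4 + 6))*(b + 6) = (6*4/2)*(6 + b) = (6*(½)*4)*(6 + b) = 12*(6 + b) = 72 + 12*b)
Q = -570 (Q = 6 - (72 + 12*42) = 6 - (72 + 504) = 6 - 1*576 = 6 - 576 = -570)
24*Q = 24*(-570) = -13680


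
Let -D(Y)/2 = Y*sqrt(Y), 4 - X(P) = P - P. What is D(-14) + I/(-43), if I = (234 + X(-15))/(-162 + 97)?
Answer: 238/2795 + 28*I*sqrt(14) ≈ 0.085152 + 104.77*I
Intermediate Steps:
X(P) = 4 (X(P) = 4 - (P - P) = 4 - 1*0 = 4 + 0 = 4)
I = -238/65 (I = (234 + 4)/(-162 + 97) = 238/(-65) = 238*(-1/65) = -238/65 ≈ -3.6615)
D(Y) = -2*Y**(3/2) (D(Y) = -2*Y*sqrt(Y) = -2*Y**(3/2))
D(-14) + I/(-43) = -(-28)*I*sqrt(14) - 238/65/(-43) = -(-28)*I*sqrt(14) - 238/65*(-1/43) = 28*I*sqrt(14) + 238/2795 = 238/2795 + 28*I*sqrt(14)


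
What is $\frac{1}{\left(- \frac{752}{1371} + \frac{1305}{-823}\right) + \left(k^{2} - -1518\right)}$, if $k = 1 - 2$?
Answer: $\frac{1128333}{1711529776} \approx 0.00065925$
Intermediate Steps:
$k = -1$ ($k = 1 - 2 = -1$)
$\frac{1}{\left(- \frac{752}{1371} + \frac{1305}{-823}\right) + \left(k^{2} - -1518\right)} = \frac{1}{\left(- \frac{752}{1371} + \frac{1305}{-823}\right) + \left(\left(-1\right)^{2} - -1518\right)} = \frac{1}{\left(\left(-752\right) \frac{1}{1371} + 1305 \left(- \frac{1}{823}\right)\right) + \left(1 + 1518\right)} = \frac{1}{\left(- \frac{752}{1371} - \frac{1305}{823}\right) + 1519} = \frac{1}{- \frac{2408051}{1128333} + 1519} = \frac{1}{\frac{1711529776}{1128333}} = \frac{1128333}{1711529776}$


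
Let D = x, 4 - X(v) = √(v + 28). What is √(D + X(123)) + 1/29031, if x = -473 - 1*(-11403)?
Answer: 1/29031 + √(10934 - √151) ≈ 104.51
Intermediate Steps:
X(v) = 4 - √(28 + v) (X(v) = 4 - √(v + 28) = 4 - √(28 + v))
x = 10930 (x = -473 + 11403 = 10930)
D = 10930
√(D + X(123)) + 1/29031 = √(10930 + (4 - √(28 + 123))) + 1/29031 = √(10930 + (4 - √151)) + 1/29031 = √(10934 - √151) + 1/29031 = 1/29031 + √(10934 - √151)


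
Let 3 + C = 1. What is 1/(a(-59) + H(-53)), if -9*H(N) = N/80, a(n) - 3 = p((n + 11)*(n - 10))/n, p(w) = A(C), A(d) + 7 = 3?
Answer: 42480/133447 ≈ 0.31833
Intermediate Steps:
C = -2 (C = -3 + 1 = -2)
A(d) = -4 (A(d) = -7 + 3 = -4)
p(w) = -4
a(n) = 3 - 4/n
H(N) = -N/720 (H(N) = -N/(9*80) = -N/720)
1/(a(-59) + H(-53)) = 1/((3 - 4/(-59)) - 1/720*(-53)) = 1/((3 - 4*(-1/59)) + 53/720) = 1/((3 + 4/59) + 53/720) = 1/(181/59 + 53/720) = 1/(133447/42480) = 42480/133447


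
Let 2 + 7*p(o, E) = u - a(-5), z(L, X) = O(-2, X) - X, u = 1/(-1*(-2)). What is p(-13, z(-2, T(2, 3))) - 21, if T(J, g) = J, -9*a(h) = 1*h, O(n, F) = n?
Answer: -2683/126 ≈ -21.294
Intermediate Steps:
a(h) = -h/9
u = ½ (u = 1/2 = ½ ≈ 0.50000)
z(L, X) = -2 - X
p(o, E) = -37/126 (p(o, E) = -2/7 + (½ - (-1)*(-5)/9)/7 = -2/7 + (½ - 1*5/9)/7 = -2/7 + (½ - 5/9)/7 = -2/7 + (⅐)*(-1/18) = -2/7 - 1/126 = -37/126)
p(-13, z(-2, T(2, 3))) - 21 = -37/126 - 21 = -2683/126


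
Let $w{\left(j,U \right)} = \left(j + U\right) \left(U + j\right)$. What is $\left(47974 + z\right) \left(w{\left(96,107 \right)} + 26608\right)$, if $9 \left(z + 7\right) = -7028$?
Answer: $\frac{28800184475}{9} \approx 3.2 \cdot 10^{9}$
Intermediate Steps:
$z = - \frac{7091}{9}$ ($z = -7 + \frac{1}{9} \left(-7028\right) = -7 - \frac{7028}{9} = - \frac{7091}{9} \approx -787.89$)
$w{\left(j,U \right)} = \left(U + j\right)^{2}$ ($w{\left(j,U \right)} = \left(U + j\right) \left(U + j\right) = \left(U + j\right)^{2}$)
$\left(47974 + z\right) \left(w{\left(96,107 \right)} + 26608\right) = \left(47974 - \frac{7091}{9}\right) \left(\left(107 + 96\right)^{2} + 26608\right) = \frac{424675 \left(203^{2} + 26608\right)}{9} = \frac{424675 \left(41209 + 26608\right)}{9} = \frac{424675}{9} \cdot 67817 = \frac{28800184475}{9}$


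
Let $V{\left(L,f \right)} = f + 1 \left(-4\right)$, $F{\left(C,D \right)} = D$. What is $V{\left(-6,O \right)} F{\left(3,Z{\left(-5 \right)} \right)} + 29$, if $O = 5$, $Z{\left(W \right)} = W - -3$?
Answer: $27$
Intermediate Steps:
$Z{\left(W \right)} = 3 + W$ ($Z{\left(W \right)} = W + 3 = 3 + W$)
$V{\left(L,f \right)} = -4 + f$ ($V{\left(L,f \right)} = f - 4 = -4 + f$)
$V{\left(-6,O \right)} F{\left(3,Z{\left(-5 \right)} \right)} + 29 = \left(-4 + 5\right) \left(3 - 5\right) + 29 = 1 \left(-2\right) + 29 = -2 + 29 = 27$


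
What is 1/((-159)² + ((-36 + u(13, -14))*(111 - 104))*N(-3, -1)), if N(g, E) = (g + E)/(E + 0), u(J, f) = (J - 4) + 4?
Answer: 1/24637 ≈ 4.0589e-5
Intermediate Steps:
u(J, f) = J (u(J, f) = (-4 + J) + 4 = J)
N(g, E) = (E + g)/E
1/((-159)² + ((-36 + u(13, -14))*(111 - 104))*N(-3, -1)) = 1/((-159)² + ((-36 + 13)*(111 - 104))*((-1 - 3)/(-1))) = 1/(25281 + (-23*7)*(-1*(-4))) = 1/(25281 - 161*4) = 1/(25281 - 644) = 1/24637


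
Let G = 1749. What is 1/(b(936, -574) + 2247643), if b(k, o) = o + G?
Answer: 1/2248818 ≈ 4.4468e-7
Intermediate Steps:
b(k, o) = 1749 + o (b(k, o) = o + 1749 = 1749 + o)
1/(b(936, -574) + 2247643) = 1/((1749 - 574) + 2247643) = 1/(1175 + 2247643) = 1/2248818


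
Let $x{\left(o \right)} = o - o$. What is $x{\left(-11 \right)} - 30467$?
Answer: $-30467$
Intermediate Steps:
$x{\left(o \right)} = 0$
$x{\left(-11 \right)} - 30467 = 0 - 30467 = -30467$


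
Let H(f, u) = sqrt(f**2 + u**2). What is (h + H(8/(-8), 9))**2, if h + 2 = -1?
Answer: (3 - sqrt(82))**2 ≈ 36.668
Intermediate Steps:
h = -3 (h = -2 - 1 = -3)
(h + H(8/(-8), 9))**2 = (-3 + sqrt((8/(-8))**2 + 9**2))**2 = (-3 + sqrt((8*(-1/8))**2 + 81))**2 = (-3 + sqrt((-1)**2 + 81))**2 = (-3 + sqrt(1 + 81))**2 = (-3 + sqrt(82))**2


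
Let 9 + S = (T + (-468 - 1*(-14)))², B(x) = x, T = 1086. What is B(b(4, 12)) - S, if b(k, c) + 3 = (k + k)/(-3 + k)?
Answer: -399410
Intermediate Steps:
b(k, c) = -3 + 2*k/(-3 + k) (b(k, c) = -3 + (k + k)/(-3 + k) = -3 + (2*k)/(-3 + k) = -3 + 2*k/(-3 + k))
S = 399415 (S = -9 + (1086 + (-468 - 1*(-14)))² = -9 + (1086 + (-468 + 14))² = -9 + (1086 - 454)² = -9 + 632² = -9 + 399424 = 399415)
B(b(4, 12)) - S = (9 - 1*4)/(-3 + 4) - 1*399415 = (9 - 4)/1 - 399415 = 1*5 - 399415 = 5 - 399415 = -399410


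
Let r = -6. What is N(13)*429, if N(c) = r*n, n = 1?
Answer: -2574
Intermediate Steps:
N(c) = -6 (N(c) = -6*1 = -6)
N(13)*429 = -6*429 = -2574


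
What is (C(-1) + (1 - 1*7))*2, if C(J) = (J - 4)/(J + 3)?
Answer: -17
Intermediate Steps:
C(J) = (-4 + J)/(3 + J)
(C(-1) + (1 - 1*7))*2 = ((-4 - 1)/(3 - 1) + (1 - 1*7))*2 = (-5/2 + (1 - 7))*2 = ((1/2)*(-5) - 6)*2 = (-5/2 - 6)*2 = -17/2*2 = -17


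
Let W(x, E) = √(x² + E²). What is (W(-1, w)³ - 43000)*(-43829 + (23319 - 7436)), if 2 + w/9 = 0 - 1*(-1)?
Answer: 1201678000 - 2291572*√82 ≈ 1.1809e+9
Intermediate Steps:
w = -9 (w = -18 + 9*(0 - 1*(-1)) = -18 + 9*(0 + 1) = -18 + 9*1 = -18 + 9 = -9)
W(x, E) = √(E² + x²)
(W(-1, w)³ - 43000)*(-43829 + (23319 - 7436)) = ((√((-9)² + (-1)²))³ - 43000)*(-43829 + (23319 - 7436)) = ((√(81 + 1))³ - 43000)*(-43829 + 15883) = ((√82)³ - 43000)*(-27946) = (82*√82 - 43000)*(-27946) = (-43000 + 82*√82)*(-27946) = 1201678000 - 2291572*√82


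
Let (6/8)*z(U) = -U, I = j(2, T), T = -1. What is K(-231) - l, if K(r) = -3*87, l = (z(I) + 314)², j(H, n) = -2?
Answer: -904849/9 ≈ -1.0054e+5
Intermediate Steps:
I = -2
z(U) = -4*U/3 (z(U) = 4*(-U)/3 = -4*U/3)
l = 902500/9 (l = (-4/3*(-2) + 314)² = (8/3 + 314)² = (950/3)² = 902500/9 ≈ 1.0028e+5)
K(r) = -261
K(-231) - l = -261 - 1*902500/9 = -261 - 902500/9 = -904849/9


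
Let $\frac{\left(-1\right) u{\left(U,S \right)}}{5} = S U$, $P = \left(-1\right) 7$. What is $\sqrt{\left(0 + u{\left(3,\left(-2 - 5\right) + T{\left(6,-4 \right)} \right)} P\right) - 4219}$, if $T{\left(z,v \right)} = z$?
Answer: $2 i \sqrt{1081} \approx 65.757 i$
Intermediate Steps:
$P = -7$
$u{\left(U,S \right)} = - 5 S U$
$\sqrt{\left(0 + u{\left(3,\left(-2 - 5\right) + T{\left(6,-4 \right)} \right)} P\right) - 4219} = \sqrt{\left(0 + \left(-5\right) \left(\left(-2 - 5\right) + 6\right) 3 \left(-7\right)\right) - 4219} = \sqrt{\left(0 + \left(-5\right) \left(-7 + 6\right) 3 \left(-7\right)\right) - 4219} = \sqrt{\left(0 + \left(-5\right) \left(-1\right) 3 \left(-7\right)\right) - 4219} = \sqrt{\left(0 + 15 \left(-7\right)\right) - 4219} = \sqrt{\left(0 - 105\right) - 4219} = \sqrt{-105 - 4219} = \sqrt{-4324} = 2 i \sqrt{1081}$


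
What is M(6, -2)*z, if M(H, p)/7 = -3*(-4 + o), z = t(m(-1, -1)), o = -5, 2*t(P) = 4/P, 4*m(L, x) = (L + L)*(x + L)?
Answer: 378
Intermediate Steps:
m(L, x) = L*(L + x)/2 (m(L, x) = ((L + L)*(x + L))/4 = ((2*L)*(L + x))/4 = (2*L*(L + x))/4 = L*(L + x)/2)
t(P) = 2/P (t(P) = (4/P)/2 = 2/P)
z = 2 (z = 2/(((½)*(-1)*(-1 - 1))) = 2/(((½)*(-1)*(-2))) = 2/1 = 2*1 = 2)
M(H, p) = 189 (M(H, p) = 7*(-3*(-4 - 5)) = 7*(-3*(-9)) = 7*27 = 189)
M(6, -2)*z = 189*2 = 378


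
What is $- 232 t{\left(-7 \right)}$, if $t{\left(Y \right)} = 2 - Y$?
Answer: $-2088$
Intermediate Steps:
$- 232 t{\left(-7 \right)} = - 232 \left(2 - -7\right) = - 232 \left(2 + 7\right) = \left(-232\right) 9 = -2088$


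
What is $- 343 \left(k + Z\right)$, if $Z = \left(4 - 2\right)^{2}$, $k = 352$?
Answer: $-122108$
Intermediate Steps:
$Z = 4$ ($Z = 2^{2} = 4$)
$- 343 \left(k + Z\right) = - 343 \left(352 + 4\right) = \left(-343\right) 356 = -122108$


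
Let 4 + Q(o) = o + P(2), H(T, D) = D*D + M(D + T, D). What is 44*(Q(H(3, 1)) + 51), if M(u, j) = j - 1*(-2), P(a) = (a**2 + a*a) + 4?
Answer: 2772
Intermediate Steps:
P(a) = 4 + 2*a**2 (P(a) = (a**2 + a**2) + 4 = 2*a**2 + 4 = 4 + 2*a**2)
M(u, j) = 2 + j (M(u, j) = j + 2 = 2 + j)
H(T, D) = 2 + D + D**2 (H(T, D) = D*D + (2 + D) = D**2 + (2 + D) = 2 + D + D**2)
Q(o) = 8 + o (Q(o) = -4 + (o + (4 + 2*2**2)) = -4 + (o + (4 + 2*4)) = -4 + (o + (4 + 8)) = -4 + (o + 12) = -4 + (12 + o) = 8 + o)
44*(Q(H(3, 1)) + 51) = 44*((8 + (2 + 1 + 1**2)) + 51) = 44*((8 + (2 + 1 + 1)) + 51) = 44*((8 + 4) + 51) = 44*(12 + 51) = 44*63 = 2772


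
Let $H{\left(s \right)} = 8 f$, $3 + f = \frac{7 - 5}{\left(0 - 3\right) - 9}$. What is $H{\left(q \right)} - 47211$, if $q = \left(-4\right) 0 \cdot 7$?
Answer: $- \frac{141709}{3} \approx -47236.0$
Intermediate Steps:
$f = - \frac{19}{6}$ ($f = -3 + \frac{7 - 5}{\left(0 - 3\right) - 9} = -3 + \frac{2}{-3 - 9} = -3 + \frac{2}{-12} = -3 + 2 \left(- \frac{1}{12}\right) = -3 - \frac{1}{6} = - \frac{19}{6} \approx -3.1667$)
$q = 0$ ($q = 0 \cdot 7 = 0$)
$H{\left(s \right)} = - \frac{76}{3}$ ($H{\left(s \right)} = 8 \left(- \frac{19}{6}\right) = - \frac{76}{3}$)
$H{\left(q \right)} - 47211 = - \frac{76}{3} - 47211 = - \frac{141709}{3}$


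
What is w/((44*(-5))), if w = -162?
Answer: 81/110 ≈ 0.73636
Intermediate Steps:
w/((44*(-5))) = -162/(44*(-5)) = -162/(-220) = -162*(-1/220) = 81/110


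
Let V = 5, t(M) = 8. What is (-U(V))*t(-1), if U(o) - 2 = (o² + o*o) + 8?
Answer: -480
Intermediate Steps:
U(o) = 10 + 2*o² (U(o) = 2 + ((o² + o*o) + 8) = 2 + ((o² + o²) + 8) = 2 + (2*o² + 8) = 2 + (8 + 2*o²) = 10 + 2*o²)
(-U(V))*t(-1) = -(10 + 2*5²)*8 = -(10 + 2*25)*8 = -(10 + 50)*8 = -1*60*8 = -60*8 = -480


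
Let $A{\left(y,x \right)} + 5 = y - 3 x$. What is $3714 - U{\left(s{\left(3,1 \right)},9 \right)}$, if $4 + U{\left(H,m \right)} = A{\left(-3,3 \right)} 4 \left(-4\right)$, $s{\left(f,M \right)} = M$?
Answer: $3446$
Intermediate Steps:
$A{\left(y,x \right)} = -5 + y - 3 x$ ($A{\left(y,x \right)} = -5 - \left(- y + 3 x\right) = -5 + y - 3 x$)
$U{\left(H,m \right)} = 268$ ($U{\left(H,m \right)} = -4 + \left(-5 - 3 - 9\right) 4 \left(-4\right) = -4 + \left(-17\right) 4 \left(-4\right) = -4 - -272 = -4 + 272 = 268$)
$3714 - U{\left(s{\left(3,1 \right)},9 \right)} = 3714 - 268 = 3446$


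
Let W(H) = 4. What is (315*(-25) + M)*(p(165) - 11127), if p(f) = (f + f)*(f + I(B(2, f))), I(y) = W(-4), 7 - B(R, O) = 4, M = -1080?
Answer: -399778065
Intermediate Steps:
B(R, O) = 3 (B(R, O) = 7 - 1*4 = 7 - 4 = 3)
I(y) = 4
p(f) = 2*f*(4 + f) (p(f) = (f + f)*(f + 4) = (2*f)*(4 + f) = 2*f*(4 + f))
(315*(-25) + M)*(p(165) - 11127) = (315*(-25) - 1080)*(2*165*(4 + 165) - 11127) = (-7875 - 1080)*(2*165*169 - 11127) = -8955*(55770 - 11127) = -8955*44643 = -399778065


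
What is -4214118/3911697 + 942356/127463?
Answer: 1049689005166/166198878237 ≈ 6.3159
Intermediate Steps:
-4214118/3911697 + 942356/127463 = -4214118*1/3911697 + 942356*(1/127463) = -1404706/1303899 + 942356/127463 = 1049689005166/166198878237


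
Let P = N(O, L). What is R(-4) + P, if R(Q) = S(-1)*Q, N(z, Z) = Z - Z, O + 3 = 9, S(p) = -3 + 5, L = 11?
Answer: -8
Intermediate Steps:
S(p) = 2
O = 6 (O = -3 + 9 = 6)
N(z, Z) = 0
P = 0
R(Q) = 2*Q
R(-4) + P = 2*(-4) + 0 = -8 + 0 = -8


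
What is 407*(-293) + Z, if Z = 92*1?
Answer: -119159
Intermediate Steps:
Z = 92
407*(-293) + Z = 407*(-293) + 92 = -119251 + 92 = -119159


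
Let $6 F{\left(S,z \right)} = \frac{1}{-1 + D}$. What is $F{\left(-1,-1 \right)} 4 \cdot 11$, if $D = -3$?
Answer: $- \frac{11}{6} \approx -1.8333$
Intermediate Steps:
$F{\left(S,z \right)} = - \frac{1}{24}$ ($F{\left(S,z \right)} = \frac{1}{6 \left(-1 - 3\right)} = \frac{1}{6 \left(-4\right)} = \frac{1}{6} \left(- \frac{1}{4}\right) = - \frac{1}{24}$)
$F{\left(-1,-1 \right)} 4 \cdot 11 = \left(- \frac{1}{24}\right) 4 \cdot 11 = \left(- \frac{1}{6}\right) 11 = - \frac{11}{6}$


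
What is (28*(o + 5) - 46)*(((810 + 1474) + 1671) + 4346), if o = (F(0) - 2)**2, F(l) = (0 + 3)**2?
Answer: 12169266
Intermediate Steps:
F(l) = 9 (F(l) = 3**2 = 9)
o = 49 (o = (9 - 2)**2 = 7**2 = 49)
(28*(o + 5) - 46)*(((810 + 1474) + 1671) + 4346) = (28*(49 + 5) - 46)*(((810 + 1474) + 1671) + 4346) = (28*54 - 46)*((2284 + 1671) + 4346) = (1512 - 46)*(3955 + 4346) = 1466*8301 = 12169266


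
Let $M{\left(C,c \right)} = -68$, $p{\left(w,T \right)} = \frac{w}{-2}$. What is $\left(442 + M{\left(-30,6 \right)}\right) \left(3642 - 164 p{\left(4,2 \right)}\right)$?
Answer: $1484780$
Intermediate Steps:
$p{\left(w,T \right)} = - \frac{w}{2}$ ($p{\left(w,T \right)} = w \left(- \frac{1}{2}\right) = - \frac{w}{2}$)
$\left(442 + M{\left(-30,6 \right)}\right) \left(3642 - 164 p{\left(4,2 \right)}\right) = \left(442 - 68\right) \left(3642 - 164 \left(\left(- \frac{1}{2}\right) 4\right)\right) = 374 \left(3642 - -328\right) = 374 \left(3642 + 328\right) = 374 \cdot 3970 = 1484780$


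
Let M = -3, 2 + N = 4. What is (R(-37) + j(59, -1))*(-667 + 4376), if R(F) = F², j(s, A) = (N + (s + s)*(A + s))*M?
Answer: -71097821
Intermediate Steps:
N = 2 (N = -2 + 4 = 2)
j(s, A) = -6 - 6*s*(A + s) (j(s, A) = (2 + (s + s)*(A + s))*(-3) = (2 + (2*s)*(A + s))*(-3) = (2 + 2*s*(A + s))*(-3) = -6 - 6*s*(A + s))
(R(-37) + j(59, -1))*(-667 + 4376) = ((-37)² + (-6 - 6*59² - 6*(-1)*59))*(-667 + 4376) = (1369 + (-6 - 6*3481 + 354))*3709 = (1369 + (-6 - 20886 + 354))*3709 = (1369 - 20538)*3709 = -19169*3709 = -71097821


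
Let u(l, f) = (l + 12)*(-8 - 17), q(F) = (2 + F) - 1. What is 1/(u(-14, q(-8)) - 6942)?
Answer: -1/6892 ≈ -0.00014510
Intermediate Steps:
q(F) = 1 + F
u(l, f) = -300 - 25*l (u(l, f) = (12 + l)*(-25) = -300 - 25*l)
1/(u(-14, q(-8)) - 6942) = 1/((-300 - 25*(-14)) - 6942) = 1/((-300 + 350) - 6942) = 1/(50 - 6942) = 1/(-6892) = -1/6892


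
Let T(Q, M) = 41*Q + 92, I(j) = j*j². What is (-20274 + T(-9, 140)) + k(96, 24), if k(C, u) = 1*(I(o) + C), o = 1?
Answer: -20454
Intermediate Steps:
I(j) = j³
T(Q, M) = 92 + 41*Q
k(C, u) = 1 + C (k(C, u) = 1*(1³ + C) = 1*(1 + C) = 1 + C)
(-20274 + T(-9, 140)) + k(96, 24) = (-20274 + (92 + 41*(-9))) + (1 + 96) = (-20274 + (92 - 369)) + 97 = (-20274 - 277) + 97 = -20551 + 97 = -20454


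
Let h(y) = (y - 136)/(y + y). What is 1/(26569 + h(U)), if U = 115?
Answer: 230/6110849 ≈ 3.7638e-5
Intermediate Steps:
h(y) = (-136 + y)/(2*y) (h(y) = (-136 + y)/((2*y)) = (-136 + y)*(1/(2*y)) = (-136 + y)/(2*y))
1/(26569 + h(U)) = 1/(26569 + (½)*(-136 + 115)/115) = 1/(26569 + (½)*(1/115)*(-21)) = 1/(26569 - 21/230) = 1/(6110849/230) = 230/6110849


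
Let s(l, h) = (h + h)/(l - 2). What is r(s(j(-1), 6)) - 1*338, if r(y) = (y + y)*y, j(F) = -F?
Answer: -50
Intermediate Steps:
s(l, h) = 2*h/(-2 + l) (s(l, h) = (2*h)/(-2 + l) = 2*h/(-2 + l))
r(y) = 2*y**2 (r(y) = (2*y)*y = 2*y**2)
r(s(j(-1), 6)) - 1*338 = 2*(2*6/(-2 - 1*(-1)))**2 - 1*338 = 2*(2*6/(-2 + 1))**2 - 338 = 2*(2*6/(-1))**2 - 338 = 2*(2*6*(-1))**2 - 338 = 2*(-12)**2 - 338 = 2*144 - 338 = 288 - 338 = -50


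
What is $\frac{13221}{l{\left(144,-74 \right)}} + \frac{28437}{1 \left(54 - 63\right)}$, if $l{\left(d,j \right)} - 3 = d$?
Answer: $- \frac{451250}{147} \approx -3069.7$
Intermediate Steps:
$l{\left(d,j \right)} = 3 + d$
$\frac{13221}{l{\left(144,-74 \right)}} + \frac{28437}{1 \left(54 - 63\right)} = \frac{13221}{3 + 144} + \frac{28437}{1 \left(54 - 63\right)} = \frac{13221}{147} + \frac{28437}{1 \left(-9\right)} = 13221 \cdot \frac{1}{147} + \frac{28437}{-9} = \frac{4407}{49} + 28437 \left(- \frac{1}{9}\right) = \frac{4407}{49} - \frac{9479}{3} = - \frac{451250}{147}$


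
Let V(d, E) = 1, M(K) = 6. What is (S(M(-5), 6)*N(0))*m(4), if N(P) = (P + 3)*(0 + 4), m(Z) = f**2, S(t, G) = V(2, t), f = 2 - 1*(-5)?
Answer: 588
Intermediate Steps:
f = 7 (f = 2 + 5 = 7)
S(t, G) = 1
m(Z) = 49 (m(Z) = 7**2 = 49)
N(P) = 12 + 4*P (N(P) = (3 + P)*4 = 12 + 4*P)
(S(M(-5), 6)*N(0))*m(4) = (1*(12 + 4*0))*49 = (1*(12 + 0))*49 = (1*12)*49 = 12*49 = 588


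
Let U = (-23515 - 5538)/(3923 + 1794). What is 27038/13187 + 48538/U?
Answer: -3658498119488/383121911 ≈ -9549.2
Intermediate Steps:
U = -29053/5717 ≈ -5.0819
27038/13187 + 48538/U = 27038/13187 + 48538/(-29053/5717) = 27038*(1/13187) + 48538*(-5717/29053) = 27038/13187 - 277491746/29053 = -3658498119488/383121911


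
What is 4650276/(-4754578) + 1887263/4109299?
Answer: -5068117688255/9768991310411 ≈ -0.51880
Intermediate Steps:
4650276/(-4754578) + 1887263/4109299 = 4650276*(-1/4754578) + 1887263*(1/4109299) = -2325138/2377289 + 1887263/4109299 = -5068117688255/9768991310411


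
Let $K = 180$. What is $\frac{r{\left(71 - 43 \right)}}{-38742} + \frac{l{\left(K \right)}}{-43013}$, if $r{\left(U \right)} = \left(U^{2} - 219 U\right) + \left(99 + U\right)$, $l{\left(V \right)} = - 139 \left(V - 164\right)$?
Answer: $\frac{310733081}{1666409646} \approx 0.18647$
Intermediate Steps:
$l{\left(V \right)} = 22796 - 139 V$ ($l{\left(V \right)} = - 139 \left(-164 + V\right) = 22796 - 139 V$)
$r{\left(U \right)} = 99 + U^{2} - 218 U$
$\frac{r{\left(71 - 43 \right)}}{-38742} + \frac{l{\left(K \right)}}{-43013} = \frac{99 + \left(71 - 43\right)^{2} - 218 \left(71 - 43\right)}{-38742} + \frac{22796 - 25020}{-43013} = \left(99 + \left(71 - 43\right)^{2} - 218 \left(71 - 43\right)\right) \left(- \frac{1}{38742}\right) + \left(22796 - 25020\right) \left(- \frac{1}{43013}\right) = \left(99 + 28^{2} - 6104\right) \left(- \frac{1}{38742}\right) - - \frac{2224}{43013} = \left(99 + 784 - 6104\right) \left(- \frac{1}{38742}\right) + \frac{2224}{43013} = \left(-5221\right) \left(- \frac{1}{38742}\right) + \frac{2224}{43013} = \frac{5221}{38742} + \frac{2224}{43013} = \frac{310733081}{1666409646}$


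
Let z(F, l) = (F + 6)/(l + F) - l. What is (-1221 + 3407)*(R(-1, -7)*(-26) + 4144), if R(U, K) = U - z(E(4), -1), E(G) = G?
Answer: 28085728/3 ≈ 9.3619e+6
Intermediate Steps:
z(F, l) = -l + (6 + F)/(F + l) (z(F, l) = (6 + F)/(F + l) - l = -l + (6 + F)/(F + l))
R(U, K) = -13/3 + U (R(U, K) = U - (6 + 4 - 1*(-1)² - 1*4*(-1))/(4 - 1) = U - (6 + 4 - 1*1 + 4)/3 = U - (6 + 4 - 1 + 4)/3 = U - 13/3 = -13/3 + U)
(-1221 + 3407)*(R(-1, -7)*(-26) + 4144) = (-1221 + 3407)*((-13/3 - 1)*(-26) + 4144) = 2186*(-16/3*(-26) + 4144) = 2186*(416/3 + 4144) = 2186*(12848/3) = 28085728/3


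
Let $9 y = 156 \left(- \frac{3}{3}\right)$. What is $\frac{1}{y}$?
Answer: $- \frac{3}{52} \approx -0.057692$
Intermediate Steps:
$y = - \frac{52}{3}$ ($y = \frac{156 \left(- \frac{3}{3}\right)}{9} = \frac{156 \left(\left(-3\right) \frac{1}{3}\right)}{9} = \frac{156 \left(-1\right)}{9} = \frac{1}{9} \left(-156\right) = - \frac{52}{3} \approx -17.333$)
$\frac{1}{y} = \frac{1}{- \frac{52}{3}} = - \frac{3}{52}$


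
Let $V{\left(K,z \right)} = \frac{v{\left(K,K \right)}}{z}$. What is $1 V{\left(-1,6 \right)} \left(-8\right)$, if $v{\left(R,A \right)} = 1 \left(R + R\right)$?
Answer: $\frac{8}{3} \approx 2.6667$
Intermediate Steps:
$v{\left(R,A \right)} = 2 R$ ($v{\left(R,A \right)} = 1 \cdot 2 R = 2 R$)
$V{\left(K,z \right)} = \frac{2 K}{z}$
$1 V{\left(-1,6 \right)} \left(-8\right) = 1 \cdot 2 \left(-1\right) \frac{1}{6} \left(-8\right) = 1 \left(- \frac{1}{3}\right) \left(-8\right) = \left(- \frac{1}{3}\right) \left(-8\right) = \frac{8}{3}$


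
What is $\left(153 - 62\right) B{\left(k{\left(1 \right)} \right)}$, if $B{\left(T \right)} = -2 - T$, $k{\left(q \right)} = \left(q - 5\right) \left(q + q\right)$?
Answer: $546$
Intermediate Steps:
$k{\left(q \right)} = 2 q \left(-5 + q\right)$ ($k{\left(q \right)} = \left(-5 + q\right) 2 q = 2 q \left(-5 + q\right)$)
$\left(153 - 62\right) B{\left(k{\left(1 \right)} \right)} = \left(153 - 62\right) \left(-2 - 2 \cdot 1 \left(-5 + 1\right)\right) = 91 \left(-2 - 2 \cdot 1 \left(-4\right)\right) = 91 \left(-2 - -8\right) = 91 \left(-2 + 8\right) = 91 \cdot 6 = 546$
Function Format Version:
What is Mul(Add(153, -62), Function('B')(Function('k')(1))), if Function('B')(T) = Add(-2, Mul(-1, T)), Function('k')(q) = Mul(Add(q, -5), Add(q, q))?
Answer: 546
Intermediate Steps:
Function('k')(q) = Mul(2, q, Add(-5, q)) (Function('k')(q) = Mul(Add(-5, q), Mul(2, q)) = Mul(2, q, Add(-5, q)))
Mul(Add(153, -62), Function('B')(Function('k')(1))) = Mul(Add(153, -62), Add(-2, Mul(-1, Mul(2, 1, Add(-5, 1))))) = Mul(91, Add(-2, Mul(-1, Mul(2, 1, -4)))) = Mul(91, Add(-2, Mul(-1, -8))) = Mul(91, Add(-2, 8)) = Mul(91, 6) = 546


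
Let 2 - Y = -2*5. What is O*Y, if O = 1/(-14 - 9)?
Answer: -12/23 ≈ -0.52174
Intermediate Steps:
O = -1/23 (O = 1/(-23) = -1/23 ≈ -0.043478)
Y = 12 (Y = 2 - (-2)*5 = 2 - 1*(-10) = 2 + 10 = 12)
O*Y = -1/23*12 = -12/23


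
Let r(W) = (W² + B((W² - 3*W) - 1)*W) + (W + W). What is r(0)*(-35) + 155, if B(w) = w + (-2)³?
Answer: 155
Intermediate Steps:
B(w) = -8 + w (B(w) = w - 8 = -8 + w)
r(W) = W² + 2*W + W*(-9 + W² - 3*W) (r(W) = (W² + (-8 + ((W² - 3*W) - 1))*W) + (W + W) = (W² + (-8 + (-1 + W² - 3*W))*W) + 2*W = (W² + (-9 + W² - 3*W)*W) + 2*W = (W² + W*(-9 + W² - 3*W)) + 2*W = W² + 2*W + W*(-9 + W² - 3*W))
r(0)*(-35) + 155 = (0*(-7 + 0² - 2*0))*(-35) + 155 = (0*(-7 + 0 + 0))*(-35) + 155 = (0*(-7))*(-35) + 155 = 0*(-35) + 155 = 0 + 155 = 155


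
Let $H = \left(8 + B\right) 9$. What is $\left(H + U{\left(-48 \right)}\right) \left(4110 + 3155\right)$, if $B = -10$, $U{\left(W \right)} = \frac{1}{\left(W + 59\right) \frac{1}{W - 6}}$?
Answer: $- \frac{1830780}{11} \approx -1.6643 \cdot 10^{5}$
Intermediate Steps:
$U{\left(W \right)} = \frac{-6 + W}{59 + W}$ ($U{\left(W \right)} = \frac{1}{\left(59 + W\right) \frac{1}{-6 + W}} = \frac{1}{\frac{1}{-6 + W} \left(59 + W\right)} = \frac{-6 + W}{59 + W}$)
$H = -18$ ($H = \left(8 - 10\right) 9 = \left(-2\right) 9 = -18$)
$\left(H + U{\left(-48 \right)}\right) \left(4110 + 3155\right) = \left(-18 + \frac{-6 - 48}{59 - 48}\right) \left(4110 + 3155\right) = \left(-18 + \frac{1}{11} \left(-54\right)\right) 7265 = \left(-18 - \frac{54}{11}\right) 7265 = \left(- \frac{252}{11}\right) 7265 = - \frac{1830780}{11}$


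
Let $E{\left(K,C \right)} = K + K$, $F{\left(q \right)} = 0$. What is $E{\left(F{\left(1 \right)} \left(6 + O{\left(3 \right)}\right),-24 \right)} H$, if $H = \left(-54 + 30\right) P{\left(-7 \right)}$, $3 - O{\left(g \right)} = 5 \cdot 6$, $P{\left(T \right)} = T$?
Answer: $0$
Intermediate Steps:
$O{\left(g \right)} = -27$ ($O{\left(g \right)} = 3 - 5 \cdot 6 = 3 - 30 = -27$)
$E{\left(K,C \right)} = 2 K$
$H = 168$ ($H = \left(-54 + 30\right) \left(-7\right) = \left(-24\right) \left(-7\right) = 168$)
$E{\left(F{\left(1 \right)} \left(6 + O{\left(3 \right)}\right),-24 \right)} H = 2 \cdot 0 \left(6 - 27\right) 168 = 2 \cdot 0 \left(-21\right) 168 = 2 \cdot 0 \cdot 168 = 0 \cdot 168 = 0$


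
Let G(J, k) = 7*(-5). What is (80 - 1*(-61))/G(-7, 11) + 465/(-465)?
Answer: -176/35 ≈ -5.0286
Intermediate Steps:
G(J, k) = -35
(80 - 1*(-61))/G(-7, 11) + 465/(-465) = (80 - 1*(-61))/(-35) + 465/(-465) = (80 + 61)*(-1/35) + 465*(-1/465) = 141*(-1/35) - 1 = -141/35 - 1 = -176/35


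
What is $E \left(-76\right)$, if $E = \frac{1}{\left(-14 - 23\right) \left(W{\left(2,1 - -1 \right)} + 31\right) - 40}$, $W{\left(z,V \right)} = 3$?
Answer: $\frac{38}{649} \approx 0.058552$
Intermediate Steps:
$E = - \frac{1}{1298}$ ($E = \frac{1}{\left(-14 - 23\right) \left(3 + 31\right) - 40} = \frac{1}{\left(-37\right) 34 - 40} = \frac{1}{-1258 - 40} = \frac{1}{-1298} = - \frac{1}{1298} \approx -0.00077042$)
$E \left(-76\right) = \left(- \frac{1}{1298}\right) \left(-76\right) = \frac{38}{649}$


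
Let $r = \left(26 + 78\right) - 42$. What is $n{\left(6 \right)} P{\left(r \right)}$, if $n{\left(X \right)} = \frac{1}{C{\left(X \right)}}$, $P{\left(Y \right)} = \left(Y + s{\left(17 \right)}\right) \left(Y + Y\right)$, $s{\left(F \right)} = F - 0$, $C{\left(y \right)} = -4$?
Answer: $-2449$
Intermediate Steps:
$s{\left(F \right)} = F$ ($s{\left(F \right)} = F + 0 = F$)
$r = 62$ ($r = 104 - 42 = 62$)
$P{\left(Y \right)} = 2 Y \left(17 + Y\right)$ ($P{\left(Y \right)} = \left(Y + 17\right) \left(Y + Y\right) = \left(17 + Y\right) 2 Y = 2 Y \left(17 + Y\right)$)
$n{\left(X \right)} = - \frac{1}{4}$ ($n{\left(X \right)} = \frac{1}{-4} = - \frac{1}{4}$)
$n{\left(6 \right)} P{\left(r \right)} = - \frac{2 \cdot 62 \left(17 + 62\right)}{4} = - \frac{2 \cdot 62 \cdot 79}{4} = \left(- \frac{1}{4}\right) 9796 = -2449$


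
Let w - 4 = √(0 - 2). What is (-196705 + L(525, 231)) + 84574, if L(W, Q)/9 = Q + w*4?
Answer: -109908 + 36*I*√2 ≈ -1.0991e+5 + 50.912*I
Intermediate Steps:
w = 4 + I*√2 (w = 4 + √(0 - 2) = 4 + √(-2) = 4 + I*√2 ≈ 4.0 + 1.4142*I)
L(W, Q) = 144 + 9*Q + 36*I*√2 (L(W, Q) = 9*(Q + (4 + I*√2)*4) = 9*(Q + (16 + 4*I*√2)) = 9*(16 + Q + 4*I*√2) = 144 + 9*Q + 36*I*√2)
(-196705 + L(525, 231)) + 84574 = (-196705 + (144 + 9*231 + 36*I*√2)) + 84574 = (-196705 + (144 + 2079 + 36*I*√2)) + 84574 = (-196705 + (2223 + 36*I*√2)) + 84574 = (-194482 + 36*I*√2) + 84574 = -109908 + 36*I*√2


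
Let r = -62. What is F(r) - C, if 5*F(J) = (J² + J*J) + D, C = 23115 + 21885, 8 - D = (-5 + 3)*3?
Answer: -217298/5 ≈ -43460.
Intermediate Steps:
D = 14 (D = 8 - (-5 + 3)*3 = 8 - (-2)*3 = 8 - 1*(-6) = 8 + 6 = 14)
C = 45000
F(J) = 14/5 + 2*J²/5 (F(J) = ((J² + J*J) + 14)/5 = ((J² + J²) + 14)/5 = (2*J² + 14)/5 = (14 + 2*J²)/5 = 14/5 + 2*J²/5)
F(r) - C = (14/5 + (⅖)*(-62)²) - 1*45000 = (14/5 + (⅖)*3844) - 45000 = (14/5 + 7688/5) - 45000 = 7702/5 - 45000 = -217298/5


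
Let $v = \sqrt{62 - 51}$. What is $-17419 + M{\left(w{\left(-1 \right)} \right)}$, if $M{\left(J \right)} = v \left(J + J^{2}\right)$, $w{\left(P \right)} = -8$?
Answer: $-17419 + 56 \sqrt{11} \approx -17233.0$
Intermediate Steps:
$v = \sqrt{11} \approx 3.3166$
$M{\left(J \right)} = \sqrt{11} \left(J + J^{2}\right)$
$-17419 + M{\left(w{\left(-1 \right)} \right)} = -17419 - 8 \sqrt{11} \left(1 - 8\right) = -17419 - 8 \sqrt{11} \left(-7\right) = -17419 + 56 \sqrt{11}$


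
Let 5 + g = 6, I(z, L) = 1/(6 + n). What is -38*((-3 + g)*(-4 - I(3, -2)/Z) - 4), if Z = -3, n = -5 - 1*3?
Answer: -494/3 ≈ -164.67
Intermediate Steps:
n = -8 (n = -5 - 3 = -8)
I(z, L) = -½ (I(z, L) = 1/(6 - 8) = 1/(-2) = -½)
g = 1 (g = -5 + 6 = 1)
-38*((-3 + g)*(-4 - I(3, -2)/Z) - 4) = -38*((-3 + 1)*(-4 - (-1)/(2*(-3))) - 4) = -38*(-2*(-4 - (-1)*(-1)/(2*3)) - 4) = -38*(-2*(-4 - 1*⅙) - 4) = -38*(-2*(-4 - ⅙) - 4) = -38*(-2*(-25/6) - 4) = -38*(25/3 - 4) = -38*13/3 = -494/3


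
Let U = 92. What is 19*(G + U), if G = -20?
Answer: 1368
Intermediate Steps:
19*(G + U) = 19*(-20 + 92) = 19*72 = 1368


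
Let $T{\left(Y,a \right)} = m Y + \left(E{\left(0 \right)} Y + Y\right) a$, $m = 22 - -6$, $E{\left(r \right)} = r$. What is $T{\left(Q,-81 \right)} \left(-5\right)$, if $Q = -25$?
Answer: $-6625$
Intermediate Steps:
$m = 28$ ($m = 22 + 6 = 28$)
$T{\left(Y,a \right)} = 28 Y + Y a$ ($T{\left(Y,a \right)} = 28 Y + \left(0 Y + Y\right) a = 28 Y + \left(0 + Y\right) a = 28 Y + Y a$)
$T{\left(Q,-81 \right)} \left(-5\right) = - 25 \left(28 - 81\right) \left(-5\right) = \left(-25\right) \left(-53\right) \left(-5\right) = 1325 \left(-5\right) = -6625$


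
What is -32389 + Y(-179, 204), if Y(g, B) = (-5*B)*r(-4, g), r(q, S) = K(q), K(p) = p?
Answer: -28309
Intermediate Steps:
r(q, S) = q
Y(g, B) = 20*B (Y(g, B) = -5*B*(-4) = 20*B)
-32389 + Y(-179, 204) = -32389 + 20*204 = -32389 + 4080 = -28309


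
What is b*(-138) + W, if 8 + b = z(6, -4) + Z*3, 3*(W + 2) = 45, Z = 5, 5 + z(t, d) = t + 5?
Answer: -1781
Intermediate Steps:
z(t, d) = t (z(t, d) = -5 + (t + 5) = -5 + (5 + t) = t)
W = 13 (W = -2 + (⅓)*45 = -2 + 15 = 13)
b = 13 (b = -8 + (6 + 5*3) = -8 + (6 + 15) = -8 + 21 = 13)
b*(-138) + W = 13*(-138) + 13 = -1794 + 13 = -1781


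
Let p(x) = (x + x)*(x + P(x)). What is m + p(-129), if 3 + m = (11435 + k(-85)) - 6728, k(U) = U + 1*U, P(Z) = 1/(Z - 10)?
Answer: 5256682/139 ≈ 37818.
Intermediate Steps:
P(Z) = 1/(-10 + Z)
k(U) = 2*U (k(U) = U + U = 2*U)
p(x) = 2*x*(x + 1/(-10 + x)) (p(x) = (x + x)*(x + 1/(-10 + x)) = (2*x)*(x + 1/(-10 + x)) = 2*x*(x + 1/(-10 + x)))
m = 4534 (m = -3 + ((11435 + 2*(-85)) - 6728) = -3 + ((11435 - 170) - 6728) = -3 + (11265 - 6728) = -3 + 4537 = 4534)
m + p(-129) = 4534 + 2*(-129)*(1 - 129*(-10 - 129))/(-10 - 129) = 4534 + 2*(-129)*(1 - 129*(-139))/(-139) = 4534 + 2*(-129)*(-1/139)*(1 + 17931) = 4534 + 2*(-129)*(-1/139)*17932 = 4534 + 4626456/139 = 5256682/139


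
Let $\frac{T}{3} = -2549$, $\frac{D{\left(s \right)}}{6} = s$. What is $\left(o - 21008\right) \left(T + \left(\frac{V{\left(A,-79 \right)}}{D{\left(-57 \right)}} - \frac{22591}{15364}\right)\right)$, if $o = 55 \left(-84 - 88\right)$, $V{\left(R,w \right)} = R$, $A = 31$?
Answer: $\frac{51020280984269}{218937} \approx 2.3304 \cdot 10^{8}$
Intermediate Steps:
$D{\left(s \right)} = 6 s$
$T = -7647$ ($T = 3 \left(-2549\right) = -7647$)
$o = -9460$ ($o = 55 \left(-172\right) = -9460$)
$\left(o - 21008\right) \left(T + \left(\frac{V{\left(A,-79 \right)}}{D{\left(-57 \right)}} - \frac{22591}{15364}\right)\right) = \left(-9460 - 21008\right) \left(-7647 + \left(\frac{31}{6 \left(-57\right)} - \frac{22591}{15364}\right)\right) = - 30468 \left(-7647 + \left(\frac{31}{-342} - \frac{22591}{15364}\right)\right) = - 30468 \left(-7647 + \left(31 \left(- \frac{1}{342}\right) - \frac{22591}{15364}\right)\right) = - 30468 \left(-7647 - \frac{4101203}{2627244}\right) = \left(-30468\right) \left(- \frac{20094636071}{2627244}\right) = \frac{51020280984269}{218937}$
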